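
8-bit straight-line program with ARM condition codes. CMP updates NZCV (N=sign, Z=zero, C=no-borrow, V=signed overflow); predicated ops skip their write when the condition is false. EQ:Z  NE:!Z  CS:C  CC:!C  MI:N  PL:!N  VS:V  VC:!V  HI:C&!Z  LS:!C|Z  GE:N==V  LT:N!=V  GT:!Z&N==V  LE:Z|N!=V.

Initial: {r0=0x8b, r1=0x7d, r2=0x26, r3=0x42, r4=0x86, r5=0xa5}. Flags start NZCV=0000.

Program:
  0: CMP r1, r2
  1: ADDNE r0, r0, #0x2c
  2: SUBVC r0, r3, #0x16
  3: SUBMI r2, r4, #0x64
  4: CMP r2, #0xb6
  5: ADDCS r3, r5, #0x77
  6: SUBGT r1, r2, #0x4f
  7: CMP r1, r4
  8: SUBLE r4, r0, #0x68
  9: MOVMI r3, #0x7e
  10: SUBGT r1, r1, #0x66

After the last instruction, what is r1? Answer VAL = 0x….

0: ✓ CMP  NZCV=0010
1: ✓ ADDNE  r0←0xb7
2: ✓ SUBVC  r0←0x2c
3: · SUBMI
4: ✓ CMP  NZCV=0000
5: · ADDCS
6: ✓ SUBGT  r1←0xd7
7: ✓ CMP  NZCV=0010
8: · SUBLE
9: · MOVMI
10: ✓ SUBGT  r1←0x71

VAL = 0x71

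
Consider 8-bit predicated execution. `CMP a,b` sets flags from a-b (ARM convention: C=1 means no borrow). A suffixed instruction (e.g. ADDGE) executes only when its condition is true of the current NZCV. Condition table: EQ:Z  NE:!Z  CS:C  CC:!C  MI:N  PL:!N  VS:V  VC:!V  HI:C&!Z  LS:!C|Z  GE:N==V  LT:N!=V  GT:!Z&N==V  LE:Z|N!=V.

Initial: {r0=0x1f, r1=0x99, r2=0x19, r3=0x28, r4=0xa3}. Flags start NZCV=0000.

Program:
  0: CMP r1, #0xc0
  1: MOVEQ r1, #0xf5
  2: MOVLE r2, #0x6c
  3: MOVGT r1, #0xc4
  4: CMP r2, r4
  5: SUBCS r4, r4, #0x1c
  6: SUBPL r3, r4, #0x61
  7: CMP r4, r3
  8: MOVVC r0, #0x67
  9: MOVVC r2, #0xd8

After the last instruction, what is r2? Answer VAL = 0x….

0: ✓ CMP  NZCV=1000
1: · MOVEQ
2: ✓ MOVLE  r2←0x6c
3: · MOVGT
4: ✓ CMP  NZCV=1001
5: · SUBCS
6: · SUBPL
7: ✓ CMP  NZCV=0011
8: · MOVVC
9: · MOVVC

VAL = 0x6c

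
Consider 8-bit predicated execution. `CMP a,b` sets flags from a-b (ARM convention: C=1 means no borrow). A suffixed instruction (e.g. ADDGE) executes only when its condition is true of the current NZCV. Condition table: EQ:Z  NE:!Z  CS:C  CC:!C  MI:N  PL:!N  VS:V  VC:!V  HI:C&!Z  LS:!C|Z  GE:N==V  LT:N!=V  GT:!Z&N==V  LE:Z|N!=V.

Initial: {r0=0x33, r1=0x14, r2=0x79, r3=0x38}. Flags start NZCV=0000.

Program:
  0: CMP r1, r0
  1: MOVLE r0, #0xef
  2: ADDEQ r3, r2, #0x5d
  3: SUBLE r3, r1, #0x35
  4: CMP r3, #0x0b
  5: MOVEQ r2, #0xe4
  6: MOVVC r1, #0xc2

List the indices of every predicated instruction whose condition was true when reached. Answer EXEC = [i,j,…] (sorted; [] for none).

0: ✓ CMP  NZCV=1000
1: ✓ MOVLE  r0←0xef
2: · ADDEQ
3: ✓ SUBLE  r3←0xdf
4: ✓ CMP  NZCV=1010
5: · MOVEQ
6: ✓ MOVVC  r1←0xc2

EXEC = [1,3,6]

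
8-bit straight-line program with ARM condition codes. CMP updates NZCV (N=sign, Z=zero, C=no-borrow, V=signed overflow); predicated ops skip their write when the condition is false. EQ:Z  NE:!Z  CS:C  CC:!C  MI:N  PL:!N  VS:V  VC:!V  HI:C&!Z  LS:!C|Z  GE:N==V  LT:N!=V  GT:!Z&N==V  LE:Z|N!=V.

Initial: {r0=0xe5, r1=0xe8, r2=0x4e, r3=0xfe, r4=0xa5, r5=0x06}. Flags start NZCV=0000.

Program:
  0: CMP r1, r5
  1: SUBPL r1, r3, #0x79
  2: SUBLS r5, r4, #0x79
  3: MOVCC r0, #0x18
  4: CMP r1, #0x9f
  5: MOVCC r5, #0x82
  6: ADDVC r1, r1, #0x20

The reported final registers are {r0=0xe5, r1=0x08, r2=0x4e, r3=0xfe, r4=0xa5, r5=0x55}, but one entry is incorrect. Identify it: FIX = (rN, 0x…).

FIX = (r5, 0x06)

[0] flags=1010 → (cmp)
[1] flags=1010 PL?F → skip
[2] flags=1010 LS?F → skip
[3] flags=1010 CC?F → skip
[4] flags=0010 → (cmp)
[5] flags=0010 CC?F → skip
[6] flags=0010 VC?T → r1=0x08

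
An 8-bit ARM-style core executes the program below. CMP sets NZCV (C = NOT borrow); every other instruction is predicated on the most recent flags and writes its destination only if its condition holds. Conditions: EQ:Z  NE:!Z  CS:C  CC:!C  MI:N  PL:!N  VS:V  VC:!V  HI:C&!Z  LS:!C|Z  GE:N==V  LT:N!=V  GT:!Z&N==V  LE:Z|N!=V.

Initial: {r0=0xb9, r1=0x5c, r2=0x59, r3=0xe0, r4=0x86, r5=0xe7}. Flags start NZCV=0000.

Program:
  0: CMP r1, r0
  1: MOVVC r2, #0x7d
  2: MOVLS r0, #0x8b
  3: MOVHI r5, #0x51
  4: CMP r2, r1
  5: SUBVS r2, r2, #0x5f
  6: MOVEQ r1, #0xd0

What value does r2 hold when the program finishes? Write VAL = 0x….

[0] flags=1001 → (cmp)
[1] flags=1001 VC?F → skip
[2] flags=1001 LS?T → r0=0x8b
[3] flags=1001 HI?F → skip
[4] flags=1000 → (cmp)
[5] flags=1000 VS?F → skip
[6] flags=1000 EQ?F → skip

VAL = 0x59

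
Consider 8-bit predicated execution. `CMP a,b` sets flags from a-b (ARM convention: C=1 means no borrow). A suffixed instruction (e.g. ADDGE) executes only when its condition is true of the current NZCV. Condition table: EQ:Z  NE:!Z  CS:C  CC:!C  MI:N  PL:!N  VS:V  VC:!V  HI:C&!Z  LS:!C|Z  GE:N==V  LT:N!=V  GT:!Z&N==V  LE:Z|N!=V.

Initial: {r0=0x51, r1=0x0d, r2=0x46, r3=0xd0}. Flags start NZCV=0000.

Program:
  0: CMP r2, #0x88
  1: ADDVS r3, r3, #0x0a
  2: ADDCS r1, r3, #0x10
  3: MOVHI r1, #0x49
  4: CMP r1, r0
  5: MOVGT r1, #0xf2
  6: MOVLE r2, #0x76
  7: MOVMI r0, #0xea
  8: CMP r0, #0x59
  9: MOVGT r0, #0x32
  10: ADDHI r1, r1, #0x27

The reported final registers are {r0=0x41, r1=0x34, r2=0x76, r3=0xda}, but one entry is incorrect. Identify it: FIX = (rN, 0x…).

[0] flags=1001 → (cmp)
[1] flags=1001 VS?T → r3=0xda
[2] flags=1001 CS?F → skip
[3] flags=1001 HI?F → skip
[4] flags=1000 → (cmp)
[5] flags=1000 GT?F → skip
[6] flags=1000 LE?T → r2=0x76
[7] flags=1000 MI?T → r0=0xea
[8] flags=1010 → (cmp)
[9] flags=1010 GT?F → skip
[10] flags=1010 HI?T → r1=0x34

FIX = (r0, 0xea)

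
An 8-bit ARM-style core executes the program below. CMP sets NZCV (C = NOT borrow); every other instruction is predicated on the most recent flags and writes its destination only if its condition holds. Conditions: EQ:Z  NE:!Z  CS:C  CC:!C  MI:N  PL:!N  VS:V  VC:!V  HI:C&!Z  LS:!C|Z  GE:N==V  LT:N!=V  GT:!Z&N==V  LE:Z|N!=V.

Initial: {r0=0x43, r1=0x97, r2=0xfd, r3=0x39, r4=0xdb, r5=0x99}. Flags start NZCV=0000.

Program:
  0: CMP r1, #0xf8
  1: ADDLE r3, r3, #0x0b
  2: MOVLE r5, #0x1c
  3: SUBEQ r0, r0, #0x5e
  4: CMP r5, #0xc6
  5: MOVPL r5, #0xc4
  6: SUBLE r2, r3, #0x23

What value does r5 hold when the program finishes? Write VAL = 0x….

0: ✓ CMP  NZCV=1000
1: ✓ ADDLE  r3←0x44
2: ✓ MOVLE  r5←0x1c
3: · SUBEQ
4: ✓ CMP  NZCV=0000
5: ✓ MOVPL  r5←0xc4
6: · SUBLE

VAL = 0xc4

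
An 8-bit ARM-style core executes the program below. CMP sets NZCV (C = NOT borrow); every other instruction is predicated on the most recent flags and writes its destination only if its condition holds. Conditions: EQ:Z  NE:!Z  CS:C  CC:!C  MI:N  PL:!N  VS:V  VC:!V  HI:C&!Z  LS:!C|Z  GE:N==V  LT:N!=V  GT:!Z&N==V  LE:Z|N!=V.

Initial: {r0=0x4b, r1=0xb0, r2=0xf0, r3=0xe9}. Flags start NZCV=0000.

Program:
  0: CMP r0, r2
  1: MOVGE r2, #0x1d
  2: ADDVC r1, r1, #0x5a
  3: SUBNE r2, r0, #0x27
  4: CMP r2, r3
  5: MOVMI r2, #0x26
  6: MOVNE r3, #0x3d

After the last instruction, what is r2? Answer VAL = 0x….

[0] flags=0000 → (cmp)
[1] flags=0000 GE?T → r2=0x1d
[2] flags=0000 VC?T → r1=0x0a
[3] flags=0000 NE?T → r2=0x24
[4] flags=0000 → (cmp)
[5] flags=0000 MI?F → skip
[6] flags=0000 NE?T → r3=0x3d

VAL = 0x24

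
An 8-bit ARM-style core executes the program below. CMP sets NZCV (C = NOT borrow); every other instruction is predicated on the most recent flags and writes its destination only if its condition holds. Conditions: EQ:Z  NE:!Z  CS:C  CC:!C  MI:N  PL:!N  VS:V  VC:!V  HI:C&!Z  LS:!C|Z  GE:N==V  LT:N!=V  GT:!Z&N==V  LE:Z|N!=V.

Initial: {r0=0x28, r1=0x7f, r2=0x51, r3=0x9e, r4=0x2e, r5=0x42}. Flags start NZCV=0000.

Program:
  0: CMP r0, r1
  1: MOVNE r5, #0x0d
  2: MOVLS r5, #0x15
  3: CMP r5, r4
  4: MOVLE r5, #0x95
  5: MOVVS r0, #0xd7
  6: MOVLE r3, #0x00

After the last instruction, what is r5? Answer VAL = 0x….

VAL = 0x95

0: ✓ CMP  NZCV=1000
1: ✓ MOVNE  r5←0x0d
2: ✓ MOVLS  r5←0x15
3: ✓ CMP  NZCV=1000
4: ✓ MOVLE  r5←0x95
5: · MOVVS
6: ✓ MOVLE  r3←0x00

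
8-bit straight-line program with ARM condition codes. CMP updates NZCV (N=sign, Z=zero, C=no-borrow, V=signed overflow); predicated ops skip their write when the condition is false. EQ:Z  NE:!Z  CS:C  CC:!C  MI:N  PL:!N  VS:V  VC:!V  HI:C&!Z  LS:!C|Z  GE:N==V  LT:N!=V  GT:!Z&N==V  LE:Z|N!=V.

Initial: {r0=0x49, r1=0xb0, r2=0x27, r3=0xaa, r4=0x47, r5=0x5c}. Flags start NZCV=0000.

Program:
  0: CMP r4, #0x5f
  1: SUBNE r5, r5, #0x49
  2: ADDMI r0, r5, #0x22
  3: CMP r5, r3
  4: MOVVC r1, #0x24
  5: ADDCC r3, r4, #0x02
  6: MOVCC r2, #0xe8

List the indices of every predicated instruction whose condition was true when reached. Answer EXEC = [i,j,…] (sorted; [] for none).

[0] flags=1000 → (cmp)
[1] flags=1000 NE?T → r5=0x13
[2] flags=1000 MI?T → r0=0x35
[3] flags=0000 → (cmp)
[4] flags=0000 VC?T → r1=0x24
[5] flags=0000 CC?T → r3=0x49
[6] flags=0000 CC?T → r2=0xe8

EXEC = [1,2,4,5,6]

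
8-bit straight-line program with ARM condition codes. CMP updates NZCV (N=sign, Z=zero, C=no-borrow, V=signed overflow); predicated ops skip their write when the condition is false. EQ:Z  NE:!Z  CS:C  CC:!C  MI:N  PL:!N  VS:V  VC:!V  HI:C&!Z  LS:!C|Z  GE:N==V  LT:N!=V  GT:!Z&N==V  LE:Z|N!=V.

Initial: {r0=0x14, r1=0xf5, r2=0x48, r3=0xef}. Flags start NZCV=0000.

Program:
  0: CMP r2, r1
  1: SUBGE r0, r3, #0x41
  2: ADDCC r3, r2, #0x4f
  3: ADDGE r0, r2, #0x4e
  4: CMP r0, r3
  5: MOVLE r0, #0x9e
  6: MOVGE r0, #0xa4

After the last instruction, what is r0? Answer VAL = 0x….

VAL = 0x9e

[0] flags=0000 → (cmp)
[1] flags=0000 GE?T → r0=0xae
[2] flags=0000 CC?T → r3=0x97
[3] flags=0000 GE?T → r0=0x96
[4] flags=1000 → (cmp)
[5] flags=1000 LE?T → r0=0x9e
[6] flags=1000 GE?F → skip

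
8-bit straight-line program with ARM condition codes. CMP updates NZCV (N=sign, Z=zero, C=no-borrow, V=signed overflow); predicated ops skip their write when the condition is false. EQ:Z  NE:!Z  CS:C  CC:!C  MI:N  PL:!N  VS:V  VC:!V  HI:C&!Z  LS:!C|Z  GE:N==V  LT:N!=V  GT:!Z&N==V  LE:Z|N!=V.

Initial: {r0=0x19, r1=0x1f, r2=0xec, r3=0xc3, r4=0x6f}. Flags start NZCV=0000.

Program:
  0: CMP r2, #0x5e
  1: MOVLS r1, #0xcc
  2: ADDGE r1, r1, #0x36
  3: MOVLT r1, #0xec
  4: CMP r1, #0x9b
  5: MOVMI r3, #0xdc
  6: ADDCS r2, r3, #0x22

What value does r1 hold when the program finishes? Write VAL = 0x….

VAL = 0xec

0: ✓ CMP  NZCV=1010
1: · MOVLS
2: · ADDGE
3: ✓ MOVLT  r1←0xec
4: ✓ CMP  NZCV=0010
5: · MOVMI
6: ✓ ADDCS  r2←0xe5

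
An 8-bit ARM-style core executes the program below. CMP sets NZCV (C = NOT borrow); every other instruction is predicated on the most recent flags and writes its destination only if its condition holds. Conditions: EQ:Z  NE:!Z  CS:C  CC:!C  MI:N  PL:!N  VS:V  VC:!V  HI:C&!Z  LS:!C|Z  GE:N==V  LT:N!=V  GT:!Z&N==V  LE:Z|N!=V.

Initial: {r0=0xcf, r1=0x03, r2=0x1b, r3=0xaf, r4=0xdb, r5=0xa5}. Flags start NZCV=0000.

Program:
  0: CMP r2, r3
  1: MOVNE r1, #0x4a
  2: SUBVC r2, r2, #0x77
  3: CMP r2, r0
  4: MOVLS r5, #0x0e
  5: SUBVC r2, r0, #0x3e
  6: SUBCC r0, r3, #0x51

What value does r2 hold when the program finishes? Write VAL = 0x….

0: ✓ CMP  NZCV=0000
1: ✓ MOVNE  r1←0x4a
2: ✓ SUBVC  r2←0xa4
3: ✓ CMP  NZCV=1000
4: ✓ MOVLS  r5←0x0e
5: ✓ SUBVC  r2←0x91
6: ✓ SUBCC  r0←0x5e

VAL = 0x91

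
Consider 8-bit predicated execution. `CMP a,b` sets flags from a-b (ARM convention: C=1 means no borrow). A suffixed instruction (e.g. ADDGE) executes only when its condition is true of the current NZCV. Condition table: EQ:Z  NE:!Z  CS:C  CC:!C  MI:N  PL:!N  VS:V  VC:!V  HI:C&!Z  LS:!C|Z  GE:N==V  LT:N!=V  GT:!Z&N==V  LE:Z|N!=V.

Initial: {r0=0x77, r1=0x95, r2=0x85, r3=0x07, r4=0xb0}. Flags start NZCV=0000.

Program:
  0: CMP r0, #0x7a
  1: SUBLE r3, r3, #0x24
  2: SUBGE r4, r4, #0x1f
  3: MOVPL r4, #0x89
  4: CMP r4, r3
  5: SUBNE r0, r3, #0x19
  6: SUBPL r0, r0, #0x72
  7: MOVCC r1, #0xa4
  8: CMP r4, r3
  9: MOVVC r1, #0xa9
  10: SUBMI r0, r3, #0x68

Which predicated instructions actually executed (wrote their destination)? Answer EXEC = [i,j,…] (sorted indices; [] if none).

EXEC = [1,5,7,9,10]

0: ✓ CMP  NZCV=1000
1: ✓ SUBLE  r3←0xe3
2: · SUBGE
3: · MOVPL
4: ✓ CMP  NZCV=1000
5: ✓ SUBNE  r0←0xca
6: · SUBPL
7: ✓ MOVCC  r1←0xa4
8: ✓ CMP  NZCV=1000
9: ✓ MOVVC  r1←0xa9
10: ✓ SUBMI  r0←0x7b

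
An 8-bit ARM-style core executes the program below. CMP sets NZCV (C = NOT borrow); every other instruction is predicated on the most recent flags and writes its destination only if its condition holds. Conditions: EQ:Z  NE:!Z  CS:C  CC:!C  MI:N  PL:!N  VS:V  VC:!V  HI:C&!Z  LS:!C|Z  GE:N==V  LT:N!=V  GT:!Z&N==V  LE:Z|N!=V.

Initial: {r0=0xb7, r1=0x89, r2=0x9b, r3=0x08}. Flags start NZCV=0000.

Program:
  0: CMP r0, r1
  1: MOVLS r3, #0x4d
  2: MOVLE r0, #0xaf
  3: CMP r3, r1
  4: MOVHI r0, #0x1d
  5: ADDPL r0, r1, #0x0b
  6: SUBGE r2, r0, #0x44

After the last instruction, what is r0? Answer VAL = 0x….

VAL = 0x94

0: ✓ CMP  NZCV=0010
1: · MOVLS
2: · MOVLE
3: ✓ CMP  NZCV=0000
4: · MOVHI
5: ✓ ADDPL  r0←0x94
6: ✓ SUBGE  r2←0x50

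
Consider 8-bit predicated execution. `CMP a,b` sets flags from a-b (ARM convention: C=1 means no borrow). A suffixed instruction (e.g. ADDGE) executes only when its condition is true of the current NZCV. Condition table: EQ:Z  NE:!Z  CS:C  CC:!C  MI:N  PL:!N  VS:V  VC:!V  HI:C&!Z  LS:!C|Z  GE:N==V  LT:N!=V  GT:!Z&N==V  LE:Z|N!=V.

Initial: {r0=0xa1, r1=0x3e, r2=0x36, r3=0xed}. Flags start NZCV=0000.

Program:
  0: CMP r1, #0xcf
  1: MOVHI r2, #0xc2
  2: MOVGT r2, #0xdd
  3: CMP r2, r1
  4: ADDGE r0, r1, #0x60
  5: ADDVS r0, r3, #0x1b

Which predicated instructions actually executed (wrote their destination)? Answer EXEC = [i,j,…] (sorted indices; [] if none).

EXEC = [2]

[0] flags=0000 → (cmp)
[1] flags=0000 HI?F → skip
[2] flags=0000 GT?T → r2=0xdd
[3] flags=1010 → (cmp)
[4] flags=1010 GE?F → skip
[5] flags=1010 VS?F → skip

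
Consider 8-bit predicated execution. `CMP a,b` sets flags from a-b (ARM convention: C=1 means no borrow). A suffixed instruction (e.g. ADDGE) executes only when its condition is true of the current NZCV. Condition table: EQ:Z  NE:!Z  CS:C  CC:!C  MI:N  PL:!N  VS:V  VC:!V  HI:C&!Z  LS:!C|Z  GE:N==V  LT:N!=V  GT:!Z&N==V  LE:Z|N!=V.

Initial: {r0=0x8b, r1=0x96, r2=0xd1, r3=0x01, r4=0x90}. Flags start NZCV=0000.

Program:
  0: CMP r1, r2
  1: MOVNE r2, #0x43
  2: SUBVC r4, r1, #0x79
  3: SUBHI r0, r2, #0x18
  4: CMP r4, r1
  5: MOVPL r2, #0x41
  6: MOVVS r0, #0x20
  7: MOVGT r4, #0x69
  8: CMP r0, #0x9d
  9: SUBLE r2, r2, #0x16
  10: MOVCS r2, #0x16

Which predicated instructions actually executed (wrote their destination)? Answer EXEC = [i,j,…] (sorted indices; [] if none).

[0] flags=1000 → (cmp)
[1] flags=1000 NE?T → r2=0x43
[2] flags=1000 VC?T → r4=0x1d
[3] flags=1000 HI?F → skip
[4] flags=1001 → (cmp)
[5] flags=1001 PL?F → skip
[6] flags=1001 VS?T → r0=0x20
[7] flags=1001 GT?T → r4=0x69
[8] flags=1001 → (cmp)
[9] flags=1001 LE?F → skip
[10] flags=1001 CS?F → skip

EXEC = [1,2,6,7]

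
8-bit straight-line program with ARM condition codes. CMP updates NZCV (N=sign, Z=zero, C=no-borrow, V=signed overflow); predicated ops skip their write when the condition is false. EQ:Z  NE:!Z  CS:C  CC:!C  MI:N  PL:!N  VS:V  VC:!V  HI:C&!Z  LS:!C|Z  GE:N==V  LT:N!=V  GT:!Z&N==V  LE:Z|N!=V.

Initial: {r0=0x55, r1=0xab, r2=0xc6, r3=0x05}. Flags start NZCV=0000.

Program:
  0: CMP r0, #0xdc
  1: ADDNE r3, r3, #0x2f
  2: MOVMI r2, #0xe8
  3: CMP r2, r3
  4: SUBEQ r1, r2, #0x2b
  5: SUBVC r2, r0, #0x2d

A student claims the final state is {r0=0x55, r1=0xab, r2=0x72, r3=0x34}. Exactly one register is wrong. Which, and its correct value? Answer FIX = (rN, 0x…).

FIX = (r2, 0x28)

0: ✓ CMP  NZCV=0000
1: ✓ ADDNE  r3←0x34
2: · MOVMI
3: ✓ CMP  NZCV=1010
4: · SUBEQ
5: ✓ SUBVC  r2←0x28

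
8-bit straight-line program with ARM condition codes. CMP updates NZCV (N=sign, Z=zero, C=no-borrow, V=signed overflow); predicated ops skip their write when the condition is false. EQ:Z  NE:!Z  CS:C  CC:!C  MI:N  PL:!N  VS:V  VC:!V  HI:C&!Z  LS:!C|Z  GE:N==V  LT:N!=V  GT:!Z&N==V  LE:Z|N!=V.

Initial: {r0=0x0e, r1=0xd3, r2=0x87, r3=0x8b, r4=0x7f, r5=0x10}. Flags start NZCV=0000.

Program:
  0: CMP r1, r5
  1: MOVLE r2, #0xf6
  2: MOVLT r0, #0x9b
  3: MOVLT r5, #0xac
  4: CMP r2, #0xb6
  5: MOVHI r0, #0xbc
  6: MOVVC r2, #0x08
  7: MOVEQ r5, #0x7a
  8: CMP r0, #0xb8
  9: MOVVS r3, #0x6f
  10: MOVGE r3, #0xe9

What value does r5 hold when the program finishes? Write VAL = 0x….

VAL = 0xac

0: ✓ CMP  NZCV=1010
1: ✓ MOVLE  r2←0xf6
2: ✓ MOVLT  r0←0x9b
3: ✓ MOVLT  r5←0xac
4: ✓ CMP  NZCV=0010
5: ✓ MOVHI  r0←0xbc
6: ✓ MOVVC  r2←0x08
7: · MOVEQ
8: ✓ CMP  NZCV=0010
9: · MOVVS
10: ✓ MOVGE  r3←0xe9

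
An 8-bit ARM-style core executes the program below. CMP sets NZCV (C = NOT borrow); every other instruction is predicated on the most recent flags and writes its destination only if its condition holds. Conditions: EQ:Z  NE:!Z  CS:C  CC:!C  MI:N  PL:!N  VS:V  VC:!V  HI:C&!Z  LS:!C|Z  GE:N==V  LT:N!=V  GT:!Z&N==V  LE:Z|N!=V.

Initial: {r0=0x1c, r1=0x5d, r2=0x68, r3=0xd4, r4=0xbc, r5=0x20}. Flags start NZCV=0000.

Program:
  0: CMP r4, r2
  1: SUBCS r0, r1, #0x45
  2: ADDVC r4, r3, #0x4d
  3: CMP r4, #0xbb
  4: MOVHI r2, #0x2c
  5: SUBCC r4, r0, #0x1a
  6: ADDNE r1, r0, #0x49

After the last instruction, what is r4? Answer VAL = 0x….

VAL = 0xbc

0: ✓ CMP  NZCV=0011
1: ✓ SUBCS  r0←0x18
2: · ADDVC
3: ✓ CMP  NZCV=0010
4: ✓ MOVHI  r2←0x2c
5: · SUBCC
6: ✓ ADDNE  r1←0x61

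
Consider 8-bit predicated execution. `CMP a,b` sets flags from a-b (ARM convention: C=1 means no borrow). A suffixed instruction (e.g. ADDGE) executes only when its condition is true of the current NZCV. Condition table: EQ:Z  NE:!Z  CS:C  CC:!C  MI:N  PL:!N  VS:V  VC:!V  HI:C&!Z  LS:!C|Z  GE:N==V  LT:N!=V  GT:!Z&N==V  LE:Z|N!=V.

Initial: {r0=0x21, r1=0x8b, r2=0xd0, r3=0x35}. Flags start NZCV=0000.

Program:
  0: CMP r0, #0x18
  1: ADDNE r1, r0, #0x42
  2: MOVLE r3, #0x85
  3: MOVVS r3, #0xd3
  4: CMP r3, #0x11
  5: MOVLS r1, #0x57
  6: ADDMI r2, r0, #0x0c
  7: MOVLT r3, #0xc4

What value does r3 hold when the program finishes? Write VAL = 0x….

[0] flags=0010 → (cmp)
[1] flags=0010 NE?T → r1=0x63
[2] flags=0010 LE?F → skip
[3] flags=0010 VS?F → skip
[4] flags=0010 → (cmp)
[5] flags=0010 LS?F → skip
[6] flags=0010 MI?F → skip
[7] flags=0010 LT?F → skip

VAL = 0x35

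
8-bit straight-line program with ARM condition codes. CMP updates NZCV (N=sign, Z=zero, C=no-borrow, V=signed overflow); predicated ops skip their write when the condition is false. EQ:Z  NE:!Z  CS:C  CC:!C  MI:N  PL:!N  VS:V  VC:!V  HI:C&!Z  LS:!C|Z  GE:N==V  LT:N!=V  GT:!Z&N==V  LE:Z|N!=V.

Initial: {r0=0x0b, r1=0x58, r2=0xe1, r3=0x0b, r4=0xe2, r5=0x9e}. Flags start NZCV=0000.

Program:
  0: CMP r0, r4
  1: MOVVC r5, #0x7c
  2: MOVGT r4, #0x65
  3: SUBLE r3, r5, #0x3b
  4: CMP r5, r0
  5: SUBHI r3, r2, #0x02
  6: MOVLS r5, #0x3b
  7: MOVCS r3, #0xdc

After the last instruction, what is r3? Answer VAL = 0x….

VAL = 0xdc

0: ✓ CMP  NZCV=0000
1: ✓ MOVVC  r5←0x7c
2: ✓ MOVGT  r4←0x65
3: · SUBLE
4: ✓ CMP  NZCV=0010
5: ✓ SUBHI  r3←0xdf
6: · MOVLS
7: ✓ MOVCS  r3←0xdc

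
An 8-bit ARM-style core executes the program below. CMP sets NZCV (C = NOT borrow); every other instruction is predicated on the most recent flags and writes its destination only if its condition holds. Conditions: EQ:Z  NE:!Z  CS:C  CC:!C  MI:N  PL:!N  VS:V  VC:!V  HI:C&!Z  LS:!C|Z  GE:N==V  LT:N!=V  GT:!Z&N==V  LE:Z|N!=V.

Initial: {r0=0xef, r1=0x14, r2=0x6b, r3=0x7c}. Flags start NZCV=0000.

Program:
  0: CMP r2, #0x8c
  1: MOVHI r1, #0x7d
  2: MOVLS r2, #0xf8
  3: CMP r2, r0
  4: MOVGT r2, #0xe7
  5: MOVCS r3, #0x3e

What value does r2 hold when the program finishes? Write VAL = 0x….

VAL = 0xe7

[0] flags=1001 → (cmp)
[1] flags=1001 HI?F → skip
[2] flags=1001 LS?T → r2=0xf8
[3] flags=0010 → (cmp)
[4] flags=0010 GT?T → r2=0xe7
[5] flags=0010 CS?T → r3=0x3e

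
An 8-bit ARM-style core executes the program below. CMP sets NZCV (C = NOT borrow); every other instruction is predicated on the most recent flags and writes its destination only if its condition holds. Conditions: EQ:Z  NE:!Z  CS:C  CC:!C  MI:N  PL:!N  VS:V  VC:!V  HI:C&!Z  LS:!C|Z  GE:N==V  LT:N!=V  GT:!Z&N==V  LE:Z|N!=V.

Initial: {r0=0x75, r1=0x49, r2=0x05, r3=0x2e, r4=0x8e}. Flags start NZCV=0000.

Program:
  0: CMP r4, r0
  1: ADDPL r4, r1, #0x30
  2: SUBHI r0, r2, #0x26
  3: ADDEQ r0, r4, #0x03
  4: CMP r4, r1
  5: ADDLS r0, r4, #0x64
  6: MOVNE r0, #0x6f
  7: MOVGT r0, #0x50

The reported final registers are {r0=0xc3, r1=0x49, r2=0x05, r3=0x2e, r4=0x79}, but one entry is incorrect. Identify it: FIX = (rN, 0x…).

FIX = (r0, 0x50)

[0] flags=0011 → (cmp)
[1] flags=0011 PL?T → r4=0x79
[2] flags=0011 HI?T → r0=0xdf
[3] flags=0011 EQ?F → skip
[4] flags=0010 → (cmp)
[5] flags=0010 LS?F → skip
[6] flags=0010 NE?T → r0=0x6f
[7] flags=0010 GT?T → r0=0x50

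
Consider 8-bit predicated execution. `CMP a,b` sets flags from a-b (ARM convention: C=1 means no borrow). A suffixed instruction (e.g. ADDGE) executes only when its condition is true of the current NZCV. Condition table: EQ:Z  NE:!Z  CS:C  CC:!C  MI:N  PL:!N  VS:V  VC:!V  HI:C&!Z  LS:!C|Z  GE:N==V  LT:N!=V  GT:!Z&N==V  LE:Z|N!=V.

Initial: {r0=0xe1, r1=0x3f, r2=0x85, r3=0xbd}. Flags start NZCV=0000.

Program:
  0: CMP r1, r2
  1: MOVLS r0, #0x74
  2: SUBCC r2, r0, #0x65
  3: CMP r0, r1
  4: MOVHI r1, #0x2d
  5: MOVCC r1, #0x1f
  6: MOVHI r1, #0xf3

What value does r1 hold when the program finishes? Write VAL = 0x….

VAL = 0xf3

[0] flags=1001 → (cmp)
[1] flags=1001 LS?T → r0=0x74
[2] flags=1001 CC?T → r2=0x0f
[3] flags=0010 → (cmp)
[4] flags=0010 HI?T → r1=0x2d
[5] flags=0010 CC?F → skip
[6] flags=0010 HI?T → r1=0xf3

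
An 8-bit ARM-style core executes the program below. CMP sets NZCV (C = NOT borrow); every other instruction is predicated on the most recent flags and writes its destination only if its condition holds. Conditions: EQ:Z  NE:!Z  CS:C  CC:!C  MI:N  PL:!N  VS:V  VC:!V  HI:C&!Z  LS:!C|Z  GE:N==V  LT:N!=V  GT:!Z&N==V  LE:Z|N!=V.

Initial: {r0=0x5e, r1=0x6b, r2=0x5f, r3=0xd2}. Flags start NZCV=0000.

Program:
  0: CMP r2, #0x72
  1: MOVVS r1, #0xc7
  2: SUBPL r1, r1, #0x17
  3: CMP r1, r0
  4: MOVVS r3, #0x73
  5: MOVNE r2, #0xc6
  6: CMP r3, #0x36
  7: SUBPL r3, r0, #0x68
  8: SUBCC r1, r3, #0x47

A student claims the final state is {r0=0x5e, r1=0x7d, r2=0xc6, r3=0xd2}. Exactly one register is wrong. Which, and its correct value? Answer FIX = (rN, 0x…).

[0] flags=1000 → (cmp)
[1] flags=1000 VS?F → skip
[2] flags=1000 PL?F → skip
[3] flags=0010 → (cmp)
[4] flags=0010 VS?F → skip
[5] flags=0010 NE?T → r2=0xc6
[6] flags=1010 → (cmp)
[7] flags=1010 PL?F → skip
[8] flags=1010 CC?F → skip

FIX = (r1, 0x6b)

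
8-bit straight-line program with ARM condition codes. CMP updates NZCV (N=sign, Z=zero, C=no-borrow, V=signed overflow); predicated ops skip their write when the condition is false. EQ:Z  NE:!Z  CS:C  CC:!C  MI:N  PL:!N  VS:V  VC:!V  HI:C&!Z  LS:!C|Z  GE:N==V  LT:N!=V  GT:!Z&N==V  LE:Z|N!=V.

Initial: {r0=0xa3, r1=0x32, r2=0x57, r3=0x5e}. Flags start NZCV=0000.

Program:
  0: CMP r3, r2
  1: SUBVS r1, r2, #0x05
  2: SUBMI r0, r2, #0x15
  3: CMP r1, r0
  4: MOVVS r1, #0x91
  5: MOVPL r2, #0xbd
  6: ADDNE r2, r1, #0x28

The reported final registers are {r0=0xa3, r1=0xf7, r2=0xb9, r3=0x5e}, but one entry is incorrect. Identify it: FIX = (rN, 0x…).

0: ✓ CMP  NZCV=0010
1: · SUBVS
2: · SUBMI
3: ✓ CMP  NZCV=1001
4: ✓ MOVVS  r1←0x91
5: · MOVPL
6: ✓ ADDNE  r2←0xb9

FIX = (r1, 0x91)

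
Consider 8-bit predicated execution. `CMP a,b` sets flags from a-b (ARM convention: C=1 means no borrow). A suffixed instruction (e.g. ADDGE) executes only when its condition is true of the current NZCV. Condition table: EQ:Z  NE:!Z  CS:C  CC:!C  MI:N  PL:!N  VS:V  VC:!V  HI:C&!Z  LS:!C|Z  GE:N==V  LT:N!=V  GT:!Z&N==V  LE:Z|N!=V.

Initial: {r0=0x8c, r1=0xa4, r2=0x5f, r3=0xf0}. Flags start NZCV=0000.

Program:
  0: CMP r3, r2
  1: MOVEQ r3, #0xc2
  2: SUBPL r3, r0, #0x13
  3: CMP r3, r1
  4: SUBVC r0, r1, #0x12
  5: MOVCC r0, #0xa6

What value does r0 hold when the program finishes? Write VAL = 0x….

0: ✓ CMP  NZCV=1010
1: · MOVEQ
2: · SUBPL
3: ✓ CMP  NZCV=0010
4: ✓ SUBVC  r0←0x92
5: · MOVCC

VAL = 0x92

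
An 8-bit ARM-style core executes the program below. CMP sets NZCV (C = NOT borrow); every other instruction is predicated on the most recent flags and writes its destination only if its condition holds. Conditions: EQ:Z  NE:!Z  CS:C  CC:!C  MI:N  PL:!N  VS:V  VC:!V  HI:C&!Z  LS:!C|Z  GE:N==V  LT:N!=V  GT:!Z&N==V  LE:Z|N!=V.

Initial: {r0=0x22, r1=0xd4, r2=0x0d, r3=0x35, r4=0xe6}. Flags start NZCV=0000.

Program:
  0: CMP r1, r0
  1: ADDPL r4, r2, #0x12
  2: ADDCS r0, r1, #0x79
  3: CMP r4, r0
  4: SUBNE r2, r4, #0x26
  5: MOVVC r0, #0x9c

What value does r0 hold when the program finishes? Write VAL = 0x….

VAL = 0x9c

[0] flags=1010 → (cmp)
[1] flags=1010 PL?F → skip
[2] flags=1010 CS?T → r0=0x4d
[3] flags=1010 → (cmp)
[4] flags=1010 NE?T → r2=0xc0
[5] flags=1010 VC?T → r0=0x9c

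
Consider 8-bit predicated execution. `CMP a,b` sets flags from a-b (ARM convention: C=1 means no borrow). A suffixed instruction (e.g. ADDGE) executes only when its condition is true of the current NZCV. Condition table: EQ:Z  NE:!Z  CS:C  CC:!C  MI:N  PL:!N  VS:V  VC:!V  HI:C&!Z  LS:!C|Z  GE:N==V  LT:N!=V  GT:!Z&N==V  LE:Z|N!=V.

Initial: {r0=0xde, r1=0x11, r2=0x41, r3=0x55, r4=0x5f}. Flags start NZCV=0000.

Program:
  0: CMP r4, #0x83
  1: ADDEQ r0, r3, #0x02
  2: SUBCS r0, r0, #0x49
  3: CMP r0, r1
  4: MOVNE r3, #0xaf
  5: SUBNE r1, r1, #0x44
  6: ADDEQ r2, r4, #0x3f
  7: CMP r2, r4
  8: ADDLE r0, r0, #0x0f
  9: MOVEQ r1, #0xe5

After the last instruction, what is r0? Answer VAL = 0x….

0: ✓ CMP  NZCV=1001
1: · ADDEQ
2: · SUBCS
3: ✓ CMP  NZCV=1010
4: ✓ MOVNE  r3←0xaf
5: ✓ SUBNE  r1←0xcd
6: · ADDEQ
7: ✓ CMP  NZCV=1000
8: ✓ ADDLE  r0←0xed
9: · MOVEQ

VAL = 0xed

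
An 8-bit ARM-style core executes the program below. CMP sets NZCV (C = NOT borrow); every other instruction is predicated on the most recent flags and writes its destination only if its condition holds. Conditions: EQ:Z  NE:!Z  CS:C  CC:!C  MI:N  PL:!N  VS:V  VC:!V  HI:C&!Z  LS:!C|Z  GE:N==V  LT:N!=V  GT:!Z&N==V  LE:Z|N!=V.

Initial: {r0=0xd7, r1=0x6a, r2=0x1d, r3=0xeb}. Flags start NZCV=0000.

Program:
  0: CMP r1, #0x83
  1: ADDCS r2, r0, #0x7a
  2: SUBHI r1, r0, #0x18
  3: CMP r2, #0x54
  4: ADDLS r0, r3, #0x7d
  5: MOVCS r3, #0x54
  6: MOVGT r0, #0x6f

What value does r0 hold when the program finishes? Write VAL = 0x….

VAL = 0x68

[0] flags=1001 → (cmp)
[1] flags=1001 CS?F → skip
[2] flags=1001 HI?F → skip
[3] flags=1000 → (cmp)
[4] flags=1000 LS?T → r0=0x68
[5] flags=1000 CS?F → skip
[6] flags=1000 GT?F → skip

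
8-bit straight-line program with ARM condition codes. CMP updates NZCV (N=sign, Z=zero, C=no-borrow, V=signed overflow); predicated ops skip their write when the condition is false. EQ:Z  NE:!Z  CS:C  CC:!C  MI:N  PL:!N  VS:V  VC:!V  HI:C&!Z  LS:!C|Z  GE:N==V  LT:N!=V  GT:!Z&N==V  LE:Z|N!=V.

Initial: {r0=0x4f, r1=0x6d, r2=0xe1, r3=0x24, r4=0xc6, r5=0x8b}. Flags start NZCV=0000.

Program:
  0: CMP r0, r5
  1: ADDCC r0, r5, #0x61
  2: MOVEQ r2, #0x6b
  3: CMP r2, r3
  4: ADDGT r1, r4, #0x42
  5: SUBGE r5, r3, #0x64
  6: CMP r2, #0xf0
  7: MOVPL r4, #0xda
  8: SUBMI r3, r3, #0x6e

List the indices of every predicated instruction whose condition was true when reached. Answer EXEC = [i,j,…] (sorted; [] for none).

EXEC = [1,8]

0: ✓ CMP  NZCV=1001
1: ✓ ADDCC  r0←0xec
2: · MOVEQ
3: ✓ CMP  NZCV=1010
4: · ADDGT
5: · SUBGE
6: ✓ CMP  NZCV=1000
7: · MOVPL
8: ✓ SUBMI  r3←0xb6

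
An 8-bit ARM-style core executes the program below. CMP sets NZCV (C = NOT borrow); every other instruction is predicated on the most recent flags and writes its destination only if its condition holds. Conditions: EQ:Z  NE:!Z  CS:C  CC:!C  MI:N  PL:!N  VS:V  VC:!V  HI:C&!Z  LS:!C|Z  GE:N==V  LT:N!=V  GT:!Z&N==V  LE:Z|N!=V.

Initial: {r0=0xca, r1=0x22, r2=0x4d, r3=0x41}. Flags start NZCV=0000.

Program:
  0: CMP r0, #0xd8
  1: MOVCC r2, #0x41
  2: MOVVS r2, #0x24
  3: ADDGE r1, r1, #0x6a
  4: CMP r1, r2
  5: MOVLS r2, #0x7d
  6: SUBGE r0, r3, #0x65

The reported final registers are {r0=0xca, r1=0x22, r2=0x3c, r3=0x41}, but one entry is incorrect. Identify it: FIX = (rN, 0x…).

FIX = (r2, 0x7d)

[0] flags=1000 → (cmp)
[1] flags=1000 CC?T → r2=0x41
[2] flags=1000 VS?F → skip
[3] flags=1000 GE?F → skip
[4] flags=1000 → (cmp)
[5] flags=1000 LS?T → r2=0x7d
[6] flags=1000 GE?F → skip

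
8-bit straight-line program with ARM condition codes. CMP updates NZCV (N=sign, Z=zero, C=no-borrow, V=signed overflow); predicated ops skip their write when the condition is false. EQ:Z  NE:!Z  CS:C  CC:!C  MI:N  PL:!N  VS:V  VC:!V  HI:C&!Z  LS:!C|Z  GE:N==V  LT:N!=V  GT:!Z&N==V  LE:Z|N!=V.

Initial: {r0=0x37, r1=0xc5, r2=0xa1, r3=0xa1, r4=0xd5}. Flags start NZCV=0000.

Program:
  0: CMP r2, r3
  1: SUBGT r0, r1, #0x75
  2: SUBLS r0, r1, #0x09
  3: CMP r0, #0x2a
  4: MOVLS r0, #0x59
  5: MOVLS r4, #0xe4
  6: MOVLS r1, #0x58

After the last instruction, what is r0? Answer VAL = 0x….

[0] flags=0110 → (cmp)
[1] flags=0110 GT?F → skip
[2] flags=0110 LS?T → r0=0xbc
[3] flags=1010 → (cmp)
[4] flags=1010 LS?F → skip
[5] flags=1010 LS?F → skip
[6] flags=1010 LS?F → skip

VAL = 0xbc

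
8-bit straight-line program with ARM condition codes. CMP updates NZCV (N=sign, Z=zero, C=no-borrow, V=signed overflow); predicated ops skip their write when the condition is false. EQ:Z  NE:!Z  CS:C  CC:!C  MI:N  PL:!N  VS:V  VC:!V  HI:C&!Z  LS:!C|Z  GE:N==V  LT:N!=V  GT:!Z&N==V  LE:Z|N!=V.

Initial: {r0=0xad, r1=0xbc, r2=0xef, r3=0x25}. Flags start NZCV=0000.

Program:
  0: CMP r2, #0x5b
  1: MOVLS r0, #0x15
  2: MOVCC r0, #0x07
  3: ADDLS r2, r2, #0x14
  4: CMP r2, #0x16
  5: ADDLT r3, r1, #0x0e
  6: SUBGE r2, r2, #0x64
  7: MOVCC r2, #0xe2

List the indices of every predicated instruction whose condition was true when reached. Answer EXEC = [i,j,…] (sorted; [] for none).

0: ✓ CMP  NZCV=1010
1: · MOVLS
2: · MOVCC
3: · ADDLS
4: ✓ CMP  NZCV=1010
5: ✓ ADDLT  r3←0xca
6: · SUBGE
7: · MOVCC

EXEC = [5]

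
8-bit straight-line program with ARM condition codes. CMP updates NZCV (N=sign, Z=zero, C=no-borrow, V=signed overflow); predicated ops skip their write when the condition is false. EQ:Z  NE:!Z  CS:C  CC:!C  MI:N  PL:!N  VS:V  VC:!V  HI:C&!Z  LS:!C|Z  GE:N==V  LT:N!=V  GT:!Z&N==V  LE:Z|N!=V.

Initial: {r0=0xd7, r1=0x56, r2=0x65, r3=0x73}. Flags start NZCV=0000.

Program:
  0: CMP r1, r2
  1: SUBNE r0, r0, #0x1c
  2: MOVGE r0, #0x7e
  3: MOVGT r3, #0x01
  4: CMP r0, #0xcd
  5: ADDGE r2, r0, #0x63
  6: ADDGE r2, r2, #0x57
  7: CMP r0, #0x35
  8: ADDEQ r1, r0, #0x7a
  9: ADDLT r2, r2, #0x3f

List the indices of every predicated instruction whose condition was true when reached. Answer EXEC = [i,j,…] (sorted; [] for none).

EXEC = [1,9]

0: ✓ CMP  NZCV=1000
1: ✓ SUBNE  r0←0xbb
2: · MOVGE
3: · MOVGT
4: ✓ CMP  NZCV=1000
5: · ADDGE
6: · ADDGE
7: ✓ CMP  NZCV=1010
8: · ADDEQ
9: ✓ ADDLT  r2←0xa4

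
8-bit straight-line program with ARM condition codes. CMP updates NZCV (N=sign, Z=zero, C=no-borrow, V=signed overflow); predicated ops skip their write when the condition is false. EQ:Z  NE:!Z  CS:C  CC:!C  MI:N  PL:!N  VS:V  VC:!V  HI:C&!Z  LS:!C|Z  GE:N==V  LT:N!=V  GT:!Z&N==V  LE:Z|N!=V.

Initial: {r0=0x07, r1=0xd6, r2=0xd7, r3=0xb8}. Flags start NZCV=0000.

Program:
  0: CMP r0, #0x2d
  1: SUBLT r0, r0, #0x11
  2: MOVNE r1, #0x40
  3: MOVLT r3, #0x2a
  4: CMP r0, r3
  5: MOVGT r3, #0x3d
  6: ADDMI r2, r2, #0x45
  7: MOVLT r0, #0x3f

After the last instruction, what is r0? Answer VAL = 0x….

0: ✓ CMP  NZCV=1000
1: ✓ SUBLT  r0←0xf6
2: ✓ MOVNE  r1←0x40
3: ✓ MOVLT  r3←0x2a
4: ✓ CMP  NZCV=1010
5: · MOVGT
6: ✓ ADDMI  r2←0x1c
7: ✓ MOVLT  r0←0x3f

VAL = 0x3f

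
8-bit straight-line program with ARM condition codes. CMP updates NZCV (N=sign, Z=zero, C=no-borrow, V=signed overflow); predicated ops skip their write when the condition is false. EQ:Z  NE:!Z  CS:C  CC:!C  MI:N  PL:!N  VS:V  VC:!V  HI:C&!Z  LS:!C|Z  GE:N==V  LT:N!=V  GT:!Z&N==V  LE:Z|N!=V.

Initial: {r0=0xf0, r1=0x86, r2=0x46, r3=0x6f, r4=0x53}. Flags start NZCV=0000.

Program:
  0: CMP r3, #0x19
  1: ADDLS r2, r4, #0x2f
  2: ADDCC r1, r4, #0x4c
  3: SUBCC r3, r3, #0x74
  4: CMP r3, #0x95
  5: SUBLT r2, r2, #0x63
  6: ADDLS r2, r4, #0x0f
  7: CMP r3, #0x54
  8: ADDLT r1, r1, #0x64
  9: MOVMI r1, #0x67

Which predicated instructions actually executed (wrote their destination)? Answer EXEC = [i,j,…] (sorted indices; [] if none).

0: ✓ CMP  NZCV=0010
1: · ADDLS
2: · ADDCC
3: · SUBCC
4: ✓ CMP  NZCV=1001
5: · SUBLT
6: ✓ ADDLS  r2←0x62
7: ✓ CMP  NZCV=0010
8: · ADDLT
9: · MOVMI

EXEC = [6]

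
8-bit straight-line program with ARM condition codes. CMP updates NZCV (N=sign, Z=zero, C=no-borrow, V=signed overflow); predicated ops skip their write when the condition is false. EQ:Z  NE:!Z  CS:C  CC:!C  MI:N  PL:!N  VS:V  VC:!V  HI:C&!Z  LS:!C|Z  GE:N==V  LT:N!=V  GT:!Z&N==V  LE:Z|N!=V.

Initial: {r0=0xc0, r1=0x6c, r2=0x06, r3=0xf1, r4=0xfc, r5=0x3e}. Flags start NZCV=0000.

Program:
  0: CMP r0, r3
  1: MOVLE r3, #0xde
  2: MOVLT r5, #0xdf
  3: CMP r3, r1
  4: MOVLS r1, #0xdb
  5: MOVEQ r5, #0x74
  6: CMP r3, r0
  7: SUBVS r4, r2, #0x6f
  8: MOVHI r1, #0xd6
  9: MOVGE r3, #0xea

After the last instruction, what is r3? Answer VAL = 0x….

VAL = 0xea

0: ✓ CMP  NZCV=1000
1: ✓ MOVLE  r3←0xde
2: ✓ MOVLT  r5←0xdf
3: ✓ CMP  NZCV=0011
4: · MOVLS
5: · MOVEQ
6: ✓ CMP  NZCV=0010
7: · SUBVS
8: ✓ MOVHI  r1←0xd6
9: ✓ MOVGE  r3←0xea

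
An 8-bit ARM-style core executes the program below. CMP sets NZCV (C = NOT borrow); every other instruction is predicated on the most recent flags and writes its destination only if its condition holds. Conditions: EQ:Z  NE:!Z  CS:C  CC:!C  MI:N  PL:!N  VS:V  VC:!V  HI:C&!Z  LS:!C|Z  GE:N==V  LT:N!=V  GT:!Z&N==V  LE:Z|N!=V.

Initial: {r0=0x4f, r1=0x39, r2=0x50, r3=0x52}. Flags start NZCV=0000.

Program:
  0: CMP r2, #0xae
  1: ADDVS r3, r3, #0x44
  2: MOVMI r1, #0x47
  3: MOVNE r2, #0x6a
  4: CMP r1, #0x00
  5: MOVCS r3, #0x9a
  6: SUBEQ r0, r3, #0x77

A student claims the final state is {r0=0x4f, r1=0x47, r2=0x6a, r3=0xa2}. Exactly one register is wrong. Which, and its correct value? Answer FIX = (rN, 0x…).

FIX = (r3, 0x9a)

0: ✓ CMP  NZCV=1001
1: ✓ ADDVS  r3←0x96
2: ✓ MOVMI  r1←0x47
3: ✓ MOVNE  r2←0x6a
4: ✓ CMP  NZCV=0010
5: ✓ MOVCS  r3←0x9a
6: · SUBEQ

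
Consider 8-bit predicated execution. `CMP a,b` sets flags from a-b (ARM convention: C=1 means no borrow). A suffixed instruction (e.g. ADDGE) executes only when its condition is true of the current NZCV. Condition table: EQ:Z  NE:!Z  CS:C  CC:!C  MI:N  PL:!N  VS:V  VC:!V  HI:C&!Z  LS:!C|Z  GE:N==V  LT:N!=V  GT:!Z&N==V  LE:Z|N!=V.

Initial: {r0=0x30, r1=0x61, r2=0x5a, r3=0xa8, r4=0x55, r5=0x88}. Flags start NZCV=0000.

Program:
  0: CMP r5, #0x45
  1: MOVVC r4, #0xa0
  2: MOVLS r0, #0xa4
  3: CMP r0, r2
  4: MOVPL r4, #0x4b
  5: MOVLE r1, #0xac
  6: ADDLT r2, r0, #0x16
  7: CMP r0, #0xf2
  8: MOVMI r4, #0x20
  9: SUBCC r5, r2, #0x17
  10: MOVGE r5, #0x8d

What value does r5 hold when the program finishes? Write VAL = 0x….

[0] flags=0011 → (cmp)
[1] flags=0011 VC?F → skip
[2] flags=0011 LS?F → skip
[3] flags=1000 → (cmp)
[4] flags=1000 PL?F → skip
[5] flags=1000 LE?T → r1=0xac
[6] flags=1000 LT?T → r2=0x46
[7] flags=0000 → (cmp)
[8] flags=0000 MI?F → skip
[9] flags=0000 CC?T → r5=0x2f
[10] flags=0000 GE?T → r5=0x8d

VAL = 0x8d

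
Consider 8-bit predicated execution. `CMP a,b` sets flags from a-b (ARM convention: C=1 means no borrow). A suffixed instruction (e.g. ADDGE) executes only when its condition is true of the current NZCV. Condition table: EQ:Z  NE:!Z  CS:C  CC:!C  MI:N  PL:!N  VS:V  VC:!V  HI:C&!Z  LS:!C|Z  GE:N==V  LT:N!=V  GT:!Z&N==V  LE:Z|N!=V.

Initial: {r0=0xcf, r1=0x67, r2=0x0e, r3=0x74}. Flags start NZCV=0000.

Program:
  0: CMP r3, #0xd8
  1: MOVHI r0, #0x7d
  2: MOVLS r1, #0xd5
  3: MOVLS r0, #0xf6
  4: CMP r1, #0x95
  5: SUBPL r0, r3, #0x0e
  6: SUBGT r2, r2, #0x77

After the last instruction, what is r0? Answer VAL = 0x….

0: ✓ CMP  NZCV=1001
1: · MOVHI
2: ✓ MOVLS  r1←0xd5
3: ✓ MOVLS  r0←0xf6
4: ✓ CMP  NZCV=0010
5: ✓ SUBPL  r0←0x66
6: ✓ SUBGT  r2←0x97

VAL = 0x66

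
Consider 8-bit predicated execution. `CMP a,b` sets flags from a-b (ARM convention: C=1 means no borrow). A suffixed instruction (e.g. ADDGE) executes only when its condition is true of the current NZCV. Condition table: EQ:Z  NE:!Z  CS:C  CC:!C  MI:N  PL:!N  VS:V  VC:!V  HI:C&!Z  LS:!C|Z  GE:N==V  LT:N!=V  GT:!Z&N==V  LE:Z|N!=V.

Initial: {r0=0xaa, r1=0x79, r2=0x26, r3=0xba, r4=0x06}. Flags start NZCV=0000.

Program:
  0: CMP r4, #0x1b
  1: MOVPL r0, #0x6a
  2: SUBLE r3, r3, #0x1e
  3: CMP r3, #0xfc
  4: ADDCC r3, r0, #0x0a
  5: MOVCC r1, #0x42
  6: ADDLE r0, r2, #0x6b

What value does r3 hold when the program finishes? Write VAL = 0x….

[0] flags=1000 → (cmp)
[1] flags=1000 PL?F → skip
[2] flags=1000 LE?T → r3=0x9c
[3] flags=1000 → (cmp)
[4] flags=1000 CC?T → r3=0xb4
[5] flags=1000 CC?T → r1=0x42
[6] flags=1000 LE?T → r0=0x91

VAL = 0xb4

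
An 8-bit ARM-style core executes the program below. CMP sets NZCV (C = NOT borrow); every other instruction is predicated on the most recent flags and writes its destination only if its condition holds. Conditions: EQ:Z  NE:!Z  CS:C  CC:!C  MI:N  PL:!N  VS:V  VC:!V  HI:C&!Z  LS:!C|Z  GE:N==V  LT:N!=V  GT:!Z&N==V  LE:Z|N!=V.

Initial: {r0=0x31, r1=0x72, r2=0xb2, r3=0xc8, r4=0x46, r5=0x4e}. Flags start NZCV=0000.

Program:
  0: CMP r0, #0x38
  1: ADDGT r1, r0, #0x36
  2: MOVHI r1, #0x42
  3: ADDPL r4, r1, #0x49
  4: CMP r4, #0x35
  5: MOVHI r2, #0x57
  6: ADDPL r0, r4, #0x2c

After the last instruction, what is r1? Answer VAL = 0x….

[0] flags=1000 → (cmp)
[1] flags=1000 GT?F → skip
[2] flags=1000 HI?F → skip
[3] flags=1000 PL?F → skip
[4] flags=0010 → (cmp)
[5] flags=0010 HI?T → r2=0x57
[6] flags=0010 PL?T → r0=0x72

VAL = 0x72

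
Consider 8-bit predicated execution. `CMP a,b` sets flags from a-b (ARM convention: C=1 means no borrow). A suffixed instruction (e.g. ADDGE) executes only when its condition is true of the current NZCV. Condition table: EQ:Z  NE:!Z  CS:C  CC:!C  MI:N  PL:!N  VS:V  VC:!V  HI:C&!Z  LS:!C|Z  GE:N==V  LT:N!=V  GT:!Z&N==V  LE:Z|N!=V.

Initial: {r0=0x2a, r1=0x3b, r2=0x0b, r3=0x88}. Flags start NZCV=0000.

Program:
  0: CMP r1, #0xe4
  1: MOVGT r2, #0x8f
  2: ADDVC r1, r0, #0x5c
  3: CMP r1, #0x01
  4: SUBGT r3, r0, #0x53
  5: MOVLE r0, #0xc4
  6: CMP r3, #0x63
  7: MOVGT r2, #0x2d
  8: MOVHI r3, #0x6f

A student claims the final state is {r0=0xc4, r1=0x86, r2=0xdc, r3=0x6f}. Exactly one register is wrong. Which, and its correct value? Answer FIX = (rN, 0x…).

FIX = (r2, 0x8f)

0: ✓ CMP  NZCV=0000
1: ✓ MOVGT  r2←0x8f
2: ✓ ADDVC  r1←0x86
3: ✓ CMP  NZCV=1010
4: · SUBGT
5: ✓ MOVLE  r0←0xc4
6: ✓ CMP  NZCV=0011
7: · MOVGT
8: ✓ MOVHI  r3←0x6f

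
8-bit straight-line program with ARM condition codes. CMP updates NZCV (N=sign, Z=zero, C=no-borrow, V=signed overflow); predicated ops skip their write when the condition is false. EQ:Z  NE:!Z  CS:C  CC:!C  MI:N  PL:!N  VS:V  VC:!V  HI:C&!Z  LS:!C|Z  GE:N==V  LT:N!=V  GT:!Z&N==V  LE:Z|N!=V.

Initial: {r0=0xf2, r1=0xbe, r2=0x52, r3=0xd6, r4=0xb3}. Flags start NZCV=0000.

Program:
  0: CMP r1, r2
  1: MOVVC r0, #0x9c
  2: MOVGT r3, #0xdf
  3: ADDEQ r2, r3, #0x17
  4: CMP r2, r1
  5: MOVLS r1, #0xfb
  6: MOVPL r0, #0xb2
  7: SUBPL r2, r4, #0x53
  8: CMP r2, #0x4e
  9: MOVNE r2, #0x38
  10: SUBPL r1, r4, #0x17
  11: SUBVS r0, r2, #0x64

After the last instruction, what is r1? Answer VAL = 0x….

[0] flags=0011 → (cmp)
[1] flags=0011 VC?F → skip
[2] flags=0011 GT?F → skip
[3] flags=0011 EQ?F → skip
[4] flags=1001 → (cmp)
[5] flags=1001 LS?T → r1=0xfb
[6] flags=1001 PL?F → skip
[7] flags=1001 PL?F → skip
[8] flags=0010 → (cmp)
[9] flags=0010 NE?T → r2=0x38
[10] flags=0010 PL?T → r1=0x9c
[11] flags=0010 VS?F → skip

VAL = 0x9c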